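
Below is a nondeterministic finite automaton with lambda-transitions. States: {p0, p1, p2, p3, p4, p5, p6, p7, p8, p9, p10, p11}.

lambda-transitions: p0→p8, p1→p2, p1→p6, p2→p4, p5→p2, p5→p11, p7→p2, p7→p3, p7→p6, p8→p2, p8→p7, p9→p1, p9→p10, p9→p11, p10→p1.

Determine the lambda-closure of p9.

Start with {p9}.
From p9 via lambda: add p1, p10, p11.
From p1 via lambda: add p2, p6.
From p2 via lambda: add p4.
No new states can be added; the closed set is {p1, p2, p4, p6, p9, p10, p11}.

{p1, p2, p4, p6, p9, p10, p11}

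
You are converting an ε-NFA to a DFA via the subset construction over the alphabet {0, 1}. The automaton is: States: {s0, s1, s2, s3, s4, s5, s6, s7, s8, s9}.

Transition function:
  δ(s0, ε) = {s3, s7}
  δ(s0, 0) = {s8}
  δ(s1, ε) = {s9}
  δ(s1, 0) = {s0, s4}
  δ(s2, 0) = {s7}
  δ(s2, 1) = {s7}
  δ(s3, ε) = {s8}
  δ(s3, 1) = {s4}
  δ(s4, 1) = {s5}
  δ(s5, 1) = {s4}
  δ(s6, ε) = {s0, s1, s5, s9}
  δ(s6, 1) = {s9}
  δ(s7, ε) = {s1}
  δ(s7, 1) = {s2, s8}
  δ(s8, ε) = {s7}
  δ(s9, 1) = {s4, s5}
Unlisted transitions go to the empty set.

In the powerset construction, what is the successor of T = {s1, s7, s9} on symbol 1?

s7 on 1 → {s2, s8}.
s9 on 1 → {s4, s5}.
No 1-transition from s1.
Union after reading 1: {s2, s4, s5, s8}.
Now take the ε-closure:
From s8 via ε: add s7.
From s7 via ε: add s1.
From s1 via ε: add s9.
No new states can be added; the closed set is {s1, s2, s4, s5, s7, s8, s9}.

{s1, s2, s4, s5, s7, s8, s9}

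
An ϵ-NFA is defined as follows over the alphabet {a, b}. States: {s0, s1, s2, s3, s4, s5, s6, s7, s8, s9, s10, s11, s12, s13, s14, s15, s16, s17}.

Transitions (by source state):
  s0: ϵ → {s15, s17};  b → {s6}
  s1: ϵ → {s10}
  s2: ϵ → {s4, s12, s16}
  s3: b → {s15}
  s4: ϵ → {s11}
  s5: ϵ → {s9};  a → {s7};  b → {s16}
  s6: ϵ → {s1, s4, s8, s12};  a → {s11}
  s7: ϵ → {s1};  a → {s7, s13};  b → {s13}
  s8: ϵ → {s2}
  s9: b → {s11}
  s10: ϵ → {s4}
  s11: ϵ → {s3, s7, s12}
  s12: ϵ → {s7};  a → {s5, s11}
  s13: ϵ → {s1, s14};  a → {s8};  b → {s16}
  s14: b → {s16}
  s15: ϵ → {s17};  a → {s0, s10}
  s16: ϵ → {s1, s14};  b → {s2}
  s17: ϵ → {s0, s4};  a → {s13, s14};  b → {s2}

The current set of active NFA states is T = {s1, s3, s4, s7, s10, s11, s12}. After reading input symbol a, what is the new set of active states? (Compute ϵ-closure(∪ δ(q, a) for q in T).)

{s1, s3, s4, s5, s7, s9, s10, s11, s12, s13, s14}

s7 on a → {s7, s13}.
s12 on a → {s5, s11}.
No a-transition from s1, s3, s4, s10, s11.
Union after reading a: {s5, s7, s11, s13}.
Now take the ϵ-closure:
From s5 via ϵ: add s9.
From s7 via ϵ: add s1.
From s11 via ϵ: add s3, s12.
From s13 via ϵ: add s14.
From s1 via ϵ: add s10.
From s10 via ϵ: add s4.
No new states can be added; the closed set is {s1, s3, s4, s5, s7, s9, s10, s11, s12, s13, s14}.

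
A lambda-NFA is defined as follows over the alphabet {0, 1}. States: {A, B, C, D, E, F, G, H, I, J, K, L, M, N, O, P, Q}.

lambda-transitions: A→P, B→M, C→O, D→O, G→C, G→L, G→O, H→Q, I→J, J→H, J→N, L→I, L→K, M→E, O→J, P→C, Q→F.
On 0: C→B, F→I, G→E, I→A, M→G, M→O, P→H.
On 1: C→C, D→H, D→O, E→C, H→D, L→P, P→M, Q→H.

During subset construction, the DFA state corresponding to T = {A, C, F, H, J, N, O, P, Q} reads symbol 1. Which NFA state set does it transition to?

C on 1 → {C}.
H on 1 → {D}.
P on 1 → {M}.
Q on 1 → {H}.
No 1-transition from A, F, J, N, O.
Union after reading 1: {C, D, H, M}.
Now take the lambda-closure:
From C via lambda: add O.
From H via lambda: add Q.
From M via lambda: add E.
From O via lambda: add J.
From Q via lambda: add F.
From J via lambda: add N.
No new states can be added; the closed set is {C, D, E, F, H, J, M, N, O, Q}.

{C, D, E, F, H, J, M, N, O, Q}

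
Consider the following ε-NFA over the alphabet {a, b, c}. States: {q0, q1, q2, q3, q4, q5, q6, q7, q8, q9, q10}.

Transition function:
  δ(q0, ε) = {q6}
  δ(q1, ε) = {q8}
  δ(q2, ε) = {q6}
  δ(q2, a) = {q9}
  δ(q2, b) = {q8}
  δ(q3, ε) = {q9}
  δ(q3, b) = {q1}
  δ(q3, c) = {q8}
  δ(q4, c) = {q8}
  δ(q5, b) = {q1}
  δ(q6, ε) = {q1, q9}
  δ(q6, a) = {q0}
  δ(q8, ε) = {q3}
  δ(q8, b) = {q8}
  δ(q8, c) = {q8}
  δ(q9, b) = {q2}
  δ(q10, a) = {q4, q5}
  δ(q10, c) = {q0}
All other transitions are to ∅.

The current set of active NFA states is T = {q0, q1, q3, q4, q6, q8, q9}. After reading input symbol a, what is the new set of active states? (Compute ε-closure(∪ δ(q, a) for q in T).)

q6 on a → {q0}.
No a-transition from q0, q1, q3, q4, q8, q9.
Union after reading a: {q0}.
Now take the ε-closure:
From q0 via ε: add q6.
From q6 via ε: add q1, q9.
From q1 via ε: add q8.
From q8 via ε: add q3.
No new states can be added; the closed set is {q0, q1, q3, q6, q8, q9}.

{q0, q1, q3, q6, q8, q9}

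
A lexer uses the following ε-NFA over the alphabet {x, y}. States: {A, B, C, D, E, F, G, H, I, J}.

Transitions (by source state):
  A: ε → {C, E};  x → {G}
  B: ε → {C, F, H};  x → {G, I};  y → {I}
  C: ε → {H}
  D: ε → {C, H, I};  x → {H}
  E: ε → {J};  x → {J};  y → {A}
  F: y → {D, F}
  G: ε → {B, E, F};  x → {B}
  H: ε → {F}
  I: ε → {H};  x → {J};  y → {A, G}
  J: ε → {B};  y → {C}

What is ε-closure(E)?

{B, C, E, F, H, J}

Start with {E}.
From E via ε: add J.
From J via ε: add B.
From B via ε: add C, F, H.
No new states can be added; the closed set is {B, C, E, F, H, J}.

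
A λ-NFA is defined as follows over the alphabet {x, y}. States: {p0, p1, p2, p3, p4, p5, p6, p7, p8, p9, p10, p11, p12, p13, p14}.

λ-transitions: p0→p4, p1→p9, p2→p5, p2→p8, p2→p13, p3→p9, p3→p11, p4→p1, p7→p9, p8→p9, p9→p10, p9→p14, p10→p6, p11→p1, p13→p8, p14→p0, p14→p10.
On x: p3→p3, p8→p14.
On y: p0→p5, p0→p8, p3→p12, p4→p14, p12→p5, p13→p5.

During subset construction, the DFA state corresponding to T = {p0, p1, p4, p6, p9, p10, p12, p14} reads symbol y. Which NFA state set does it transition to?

{p0, p1, p4, p5, p6, p8, p9, p10, p14}

p0 on y → {p5, p8}.
p4 on y → {p14}.
p12 on y → {p5}.
No y-transition from p1, p6, p9, p10, p14.
Union after reading y: {p5, p8, p14}.
Now take the λ-closure:
From p8 via λ: add p9.
From p14 via λ: add p0, p10.
From p0 via λ: add p4.
From p10 via λ: add p6.
From p4 via λ: add p1.
No new states can be added; the closed set is {p0, p1, p4, p5, p6, p8, p9, p10, p14}.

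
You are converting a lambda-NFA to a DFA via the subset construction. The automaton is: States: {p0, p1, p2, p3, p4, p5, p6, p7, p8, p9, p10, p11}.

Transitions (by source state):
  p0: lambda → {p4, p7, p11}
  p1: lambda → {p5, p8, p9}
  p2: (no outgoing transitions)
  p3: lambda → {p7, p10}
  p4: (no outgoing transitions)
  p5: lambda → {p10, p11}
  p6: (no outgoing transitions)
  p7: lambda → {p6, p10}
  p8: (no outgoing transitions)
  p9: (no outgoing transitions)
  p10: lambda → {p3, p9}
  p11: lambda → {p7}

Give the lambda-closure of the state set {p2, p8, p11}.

Start with {p2, p8, p11}.
From p11 via lambda: add p7.
From p7 via lambda: add p6, p10.
From p10 via lambda: add p3, p9.
No new states can be added; the closed set is {p2, p3, p6, p7, p8, p9, p10, p11}.

{p2, p3, p6, p7, p8, p9, p10, p11}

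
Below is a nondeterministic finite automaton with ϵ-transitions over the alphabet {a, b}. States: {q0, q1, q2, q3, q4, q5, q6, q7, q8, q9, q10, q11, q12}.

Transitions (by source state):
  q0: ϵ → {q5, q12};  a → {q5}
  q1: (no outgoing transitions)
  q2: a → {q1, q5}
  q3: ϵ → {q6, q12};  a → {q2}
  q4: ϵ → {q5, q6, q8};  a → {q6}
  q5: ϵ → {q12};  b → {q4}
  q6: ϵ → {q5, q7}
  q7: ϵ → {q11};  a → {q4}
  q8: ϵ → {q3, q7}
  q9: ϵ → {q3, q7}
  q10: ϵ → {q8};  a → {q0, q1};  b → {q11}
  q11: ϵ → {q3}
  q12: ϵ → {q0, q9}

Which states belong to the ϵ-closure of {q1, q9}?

Start with {q1, q9}.
From q9 via ϵ: add q3, q7.
From q3 via ϵ: add q6, q12.
From q7 via ϵ: add q11.
From q6 via ϵ: add q5.
From q12 via ϵ: add q0.
No new states can be added; the closed set is {q0, q1, q3, q5, q6, q7, q9, q11, q12}.

{q0, q1, q3, q5, q6, q7, q9, q11, q12}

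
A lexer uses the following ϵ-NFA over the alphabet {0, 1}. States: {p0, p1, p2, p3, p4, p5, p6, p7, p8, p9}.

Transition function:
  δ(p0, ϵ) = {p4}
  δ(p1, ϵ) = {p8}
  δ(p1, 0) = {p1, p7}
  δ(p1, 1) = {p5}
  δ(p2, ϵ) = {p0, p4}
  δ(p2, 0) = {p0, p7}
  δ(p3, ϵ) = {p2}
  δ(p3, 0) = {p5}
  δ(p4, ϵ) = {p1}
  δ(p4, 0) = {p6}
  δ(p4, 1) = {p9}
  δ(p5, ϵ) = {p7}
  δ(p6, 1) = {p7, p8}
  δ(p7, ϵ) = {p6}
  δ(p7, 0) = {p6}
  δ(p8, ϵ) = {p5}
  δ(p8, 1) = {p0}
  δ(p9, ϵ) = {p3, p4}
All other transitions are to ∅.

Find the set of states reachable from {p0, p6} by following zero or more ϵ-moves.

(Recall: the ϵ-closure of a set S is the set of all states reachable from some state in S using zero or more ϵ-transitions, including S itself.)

{p0, p1, p4, p5, p6, p7, p8}

Start with {p0, p6}.
From p0 via ϵ: add p4.
From p4 via ϵ: add p1.
From p1 via ϵ: add p8.
From p8 via ϵ: add p5.
From p5 via ϵ: add p7.
No new states can be added; the closed set is {p0, p1, p4, p5, p6, p7, p8}.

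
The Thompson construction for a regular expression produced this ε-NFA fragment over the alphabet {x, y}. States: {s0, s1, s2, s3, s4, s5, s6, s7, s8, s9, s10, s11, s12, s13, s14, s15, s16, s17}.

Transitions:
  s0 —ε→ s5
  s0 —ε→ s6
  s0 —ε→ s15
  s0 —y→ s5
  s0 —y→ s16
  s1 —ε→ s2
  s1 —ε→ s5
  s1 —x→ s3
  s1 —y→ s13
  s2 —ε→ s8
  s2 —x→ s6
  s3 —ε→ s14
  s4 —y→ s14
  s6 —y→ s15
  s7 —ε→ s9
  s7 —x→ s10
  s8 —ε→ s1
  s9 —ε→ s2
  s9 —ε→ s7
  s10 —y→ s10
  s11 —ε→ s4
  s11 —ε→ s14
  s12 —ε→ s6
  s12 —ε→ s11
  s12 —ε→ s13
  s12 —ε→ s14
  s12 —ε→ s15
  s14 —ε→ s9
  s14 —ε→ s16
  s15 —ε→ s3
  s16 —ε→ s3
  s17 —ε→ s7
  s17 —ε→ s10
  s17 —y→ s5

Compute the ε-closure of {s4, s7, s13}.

{s1, s2, s4, s5, s7, s8, s9, s13}

Start with {s4, s7, s13}.
From s7 via ε: add s9.
From s9 via ε: add s2.
From s2 via ε: add s8.
From s8 via ε: add s1.
From s1 via ε: add s5.
No new states can be added; the closed set is {s1, s2, s4, s5, s7, s8, s9, s13}.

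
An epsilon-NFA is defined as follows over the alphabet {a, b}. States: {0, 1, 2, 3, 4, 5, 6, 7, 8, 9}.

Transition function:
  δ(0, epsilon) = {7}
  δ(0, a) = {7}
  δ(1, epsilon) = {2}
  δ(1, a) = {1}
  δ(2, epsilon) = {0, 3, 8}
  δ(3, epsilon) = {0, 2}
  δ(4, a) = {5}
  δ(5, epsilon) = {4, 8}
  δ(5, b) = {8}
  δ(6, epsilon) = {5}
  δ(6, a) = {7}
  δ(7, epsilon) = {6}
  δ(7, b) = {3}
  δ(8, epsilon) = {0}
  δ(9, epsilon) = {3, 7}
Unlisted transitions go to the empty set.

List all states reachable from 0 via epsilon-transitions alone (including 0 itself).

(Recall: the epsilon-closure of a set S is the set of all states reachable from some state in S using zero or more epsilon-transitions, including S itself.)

Start with {0}.
From 0 via epsilon: add 7.
From 7 via epsilon: add 6.
From 6 via epsilon: add 5.
From 5 via epsilon: add 4, 8.
No new states can be added; the closed set is {0, 4, 5, 6, 7, 8}.

{0, 4, 5, 6, 7, 8}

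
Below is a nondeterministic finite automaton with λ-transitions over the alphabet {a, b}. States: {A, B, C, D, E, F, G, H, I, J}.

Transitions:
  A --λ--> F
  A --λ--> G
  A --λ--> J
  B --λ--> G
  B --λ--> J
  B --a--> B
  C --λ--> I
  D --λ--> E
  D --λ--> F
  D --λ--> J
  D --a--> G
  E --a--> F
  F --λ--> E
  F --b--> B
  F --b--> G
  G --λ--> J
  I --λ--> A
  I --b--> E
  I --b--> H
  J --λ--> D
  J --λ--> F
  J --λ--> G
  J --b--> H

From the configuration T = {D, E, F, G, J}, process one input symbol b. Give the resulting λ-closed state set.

{B, D, E, F, G, H, J}

F on b → {B, G}.
J on b → {H}.
No b-transition from D, E, G.
Union after reading b: {B, G, H}.
Now take the λ-closure:
From B via λ: add J.
From J via λ: add D, F.
From D via λ: add E.
No new states can be added; the closed set is {B, D, E, F, G, H, J}.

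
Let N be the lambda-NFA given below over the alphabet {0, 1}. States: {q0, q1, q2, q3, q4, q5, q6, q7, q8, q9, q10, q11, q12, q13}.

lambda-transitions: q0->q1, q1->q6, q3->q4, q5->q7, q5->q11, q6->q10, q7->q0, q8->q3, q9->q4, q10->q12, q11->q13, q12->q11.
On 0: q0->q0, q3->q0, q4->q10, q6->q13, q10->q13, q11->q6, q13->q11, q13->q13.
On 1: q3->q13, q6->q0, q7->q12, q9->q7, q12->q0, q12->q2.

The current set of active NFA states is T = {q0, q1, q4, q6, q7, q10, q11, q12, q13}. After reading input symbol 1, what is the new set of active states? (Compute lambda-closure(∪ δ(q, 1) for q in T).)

{q0, q1, q2, q6, q10, q11, q12, q13}

q6 on 1 → {q0}.
q7 on 1 → {q12}.
q12 on 1 → {q0, q2}.
No 1-transition from q0, q1, q4, q10, q11, q13.
Union after reading 1: {q0, q2, q12}.
Now take the lambda-closure:
From q0 via lambda: add q1.
From q12 via lambda: add q11.
From q1 via lambda: add q6.
From q11 via lambda: add q13.
From q6 via lambda: add q10.
No new states can be added; the closed set is {q0, q1, q2, q6, q10, q11, q12, q13}.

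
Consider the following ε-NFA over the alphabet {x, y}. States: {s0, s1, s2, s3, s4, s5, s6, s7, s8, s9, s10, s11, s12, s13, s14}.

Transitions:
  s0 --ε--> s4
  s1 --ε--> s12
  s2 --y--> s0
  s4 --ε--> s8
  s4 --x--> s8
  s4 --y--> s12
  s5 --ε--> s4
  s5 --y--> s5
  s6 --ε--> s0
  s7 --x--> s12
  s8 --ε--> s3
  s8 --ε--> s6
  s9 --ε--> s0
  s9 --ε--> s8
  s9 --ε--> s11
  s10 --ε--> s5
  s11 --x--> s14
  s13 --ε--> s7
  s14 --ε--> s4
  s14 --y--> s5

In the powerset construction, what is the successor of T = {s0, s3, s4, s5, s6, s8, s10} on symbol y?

s4 on y → {s12}.
s5 on y → {s5}.
No y-transition from s0, s3, s6, s8, s10.
Union after reading y: {s5, s12}.
Now take the ε-closure:
From s5 via ε: add s4.
From s4 via ε: add s8.
From s8 via ε: add s3, s6.
From s6 via ε: add s0.
No new states can be added; the closed set is {s0, s3, s4, s5, s6, s8, s12}.

{s0, s3, s4, s5, s6, s8, s12}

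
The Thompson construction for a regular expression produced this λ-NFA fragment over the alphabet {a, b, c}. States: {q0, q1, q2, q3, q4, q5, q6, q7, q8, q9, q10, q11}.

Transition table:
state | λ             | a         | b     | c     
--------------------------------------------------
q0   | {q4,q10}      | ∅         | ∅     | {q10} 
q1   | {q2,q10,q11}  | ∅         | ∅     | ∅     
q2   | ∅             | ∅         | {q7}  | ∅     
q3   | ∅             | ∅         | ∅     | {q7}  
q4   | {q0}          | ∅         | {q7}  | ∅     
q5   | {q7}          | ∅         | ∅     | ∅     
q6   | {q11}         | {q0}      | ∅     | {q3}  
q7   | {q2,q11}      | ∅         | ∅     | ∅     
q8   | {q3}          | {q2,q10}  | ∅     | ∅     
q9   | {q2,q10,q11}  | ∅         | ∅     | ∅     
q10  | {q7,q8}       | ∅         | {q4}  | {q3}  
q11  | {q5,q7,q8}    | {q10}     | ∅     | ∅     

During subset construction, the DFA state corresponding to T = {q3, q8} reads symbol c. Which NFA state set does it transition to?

{q2, q3, q5, q7, q8, q11}

q3 on c → {q7}.
No c-transition from q8.
Union after reading c: {q7}.
Now take the λ-closure:
From q7 via λ: add q2, q11.
From q11 via λ: add q5, q8.
From q8 via λ: add q3.
No new states can be added; the closed set is {q2, q3, q5, q7, q8, q11}.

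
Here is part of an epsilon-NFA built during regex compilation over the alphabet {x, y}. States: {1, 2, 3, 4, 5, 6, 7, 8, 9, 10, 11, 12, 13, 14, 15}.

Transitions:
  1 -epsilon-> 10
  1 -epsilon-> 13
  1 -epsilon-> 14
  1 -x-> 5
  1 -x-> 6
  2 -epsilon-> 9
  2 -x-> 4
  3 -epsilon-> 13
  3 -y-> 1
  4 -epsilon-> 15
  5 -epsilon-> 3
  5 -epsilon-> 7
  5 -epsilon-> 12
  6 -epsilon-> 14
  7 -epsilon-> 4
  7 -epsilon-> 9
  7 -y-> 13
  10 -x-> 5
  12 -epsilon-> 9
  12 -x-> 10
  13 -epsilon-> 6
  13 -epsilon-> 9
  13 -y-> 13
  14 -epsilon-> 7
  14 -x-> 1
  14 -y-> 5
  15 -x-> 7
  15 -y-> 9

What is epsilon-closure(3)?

Start with {3}.
From 3 via epsilon: add 13.
From 13 via epsilon: add 6, 9.
From 6 via epsilon: add 14.
From 14 via epsilon: add 7.
From 7 via epsilon: add 4.
From 4 via epsilon: add 15.
No new states can be added; the closed set is {3, 4, 6, 7, 9, 13, 14, 15}.

{3, 4, 6, 7, 9, 13, 14, 15}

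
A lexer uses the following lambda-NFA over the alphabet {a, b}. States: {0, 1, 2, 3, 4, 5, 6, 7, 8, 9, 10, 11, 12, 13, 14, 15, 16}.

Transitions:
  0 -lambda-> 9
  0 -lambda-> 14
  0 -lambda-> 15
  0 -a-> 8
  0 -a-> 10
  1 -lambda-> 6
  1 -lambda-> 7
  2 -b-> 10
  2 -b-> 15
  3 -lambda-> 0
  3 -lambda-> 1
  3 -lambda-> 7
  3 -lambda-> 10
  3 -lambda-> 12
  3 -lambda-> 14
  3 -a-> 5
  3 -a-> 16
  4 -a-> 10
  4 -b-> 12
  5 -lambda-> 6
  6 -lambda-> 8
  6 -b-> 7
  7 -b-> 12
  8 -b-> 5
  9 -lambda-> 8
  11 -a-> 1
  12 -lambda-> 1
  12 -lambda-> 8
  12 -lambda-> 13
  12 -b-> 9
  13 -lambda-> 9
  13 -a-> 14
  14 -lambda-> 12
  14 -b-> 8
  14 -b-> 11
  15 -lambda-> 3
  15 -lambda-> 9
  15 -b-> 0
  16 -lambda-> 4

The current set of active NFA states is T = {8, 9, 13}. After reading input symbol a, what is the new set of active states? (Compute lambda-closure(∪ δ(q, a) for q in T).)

{1, 6, 7, 8, 9, 12, 13, 14}

13 on a → {14}.
No a-transition from 8, 9.
Union after reading a: {14}.
Now take the lambda-closure:
From 14 via lambda: add 12.
From 12 via lambda: add 1, 8, 13.
From 1 via lambda: add 6, 7.
From 13 via lambda: add 9.
No new states can be added; the closed set is {1, 6, 7, 8, 9, 12, 13, 14}.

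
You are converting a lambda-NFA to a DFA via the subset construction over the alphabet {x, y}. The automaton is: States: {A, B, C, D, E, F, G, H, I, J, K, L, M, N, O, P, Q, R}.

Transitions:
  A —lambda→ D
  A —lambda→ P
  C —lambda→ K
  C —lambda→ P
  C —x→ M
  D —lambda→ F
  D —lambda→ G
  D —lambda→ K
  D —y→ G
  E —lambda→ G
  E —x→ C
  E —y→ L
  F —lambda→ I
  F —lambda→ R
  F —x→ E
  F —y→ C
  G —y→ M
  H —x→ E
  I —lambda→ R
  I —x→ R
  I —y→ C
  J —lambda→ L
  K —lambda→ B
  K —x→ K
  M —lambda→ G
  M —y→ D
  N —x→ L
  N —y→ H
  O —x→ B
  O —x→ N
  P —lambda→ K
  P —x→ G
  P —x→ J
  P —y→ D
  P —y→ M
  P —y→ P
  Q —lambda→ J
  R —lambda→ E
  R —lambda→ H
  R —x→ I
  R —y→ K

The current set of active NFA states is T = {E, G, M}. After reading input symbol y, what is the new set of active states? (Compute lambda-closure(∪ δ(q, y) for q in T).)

{B, D, E, F, G, H, I, K, L, M, R}

E on y → {L}.
G on y → {M}.
M on y → {D}.
Union after reading y: {D, L, M}.
Now take the lambda-closure:
From D via lambda: add F, G, K.
From F via lambda: add I, R.
From K via lambda: add B.
From R via lambda: add E, H.
No new states can be added; the closed set is {B, D, E, F, G, H, I, K, L, M, R}.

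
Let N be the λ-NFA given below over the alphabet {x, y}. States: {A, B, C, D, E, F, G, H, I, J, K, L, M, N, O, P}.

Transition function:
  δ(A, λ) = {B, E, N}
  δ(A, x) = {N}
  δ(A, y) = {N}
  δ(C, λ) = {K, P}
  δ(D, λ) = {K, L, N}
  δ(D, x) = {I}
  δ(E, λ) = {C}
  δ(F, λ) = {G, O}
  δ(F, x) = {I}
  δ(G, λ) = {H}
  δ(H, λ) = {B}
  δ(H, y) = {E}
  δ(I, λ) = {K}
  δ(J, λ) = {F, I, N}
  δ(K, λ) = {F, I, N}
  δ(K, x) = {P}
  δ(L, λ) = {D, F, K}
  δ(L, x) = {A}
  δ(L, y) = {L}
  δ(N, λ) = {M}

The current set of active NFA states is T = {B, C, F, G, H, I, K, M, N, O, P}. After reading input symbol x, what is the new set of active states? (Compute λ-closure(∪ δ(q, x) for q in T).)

{B, F, G, H, I, K, M, N, O, P}

F on x → {I}.
K on x → {P}.
No x-transition from B, C, G, H, I, M, N, O, P.
Union after reading x: {I, P}.
Now take the λ-closure:
From I via λ: add K.
From K via λ: add F, N.
From F via λ: add G, O.
From N via λ: add M.
From G via λ: add H.
From H via λ: add B.
No new states can be added; the closed set is {B, F, G, H, I, K, M, N, O, P}.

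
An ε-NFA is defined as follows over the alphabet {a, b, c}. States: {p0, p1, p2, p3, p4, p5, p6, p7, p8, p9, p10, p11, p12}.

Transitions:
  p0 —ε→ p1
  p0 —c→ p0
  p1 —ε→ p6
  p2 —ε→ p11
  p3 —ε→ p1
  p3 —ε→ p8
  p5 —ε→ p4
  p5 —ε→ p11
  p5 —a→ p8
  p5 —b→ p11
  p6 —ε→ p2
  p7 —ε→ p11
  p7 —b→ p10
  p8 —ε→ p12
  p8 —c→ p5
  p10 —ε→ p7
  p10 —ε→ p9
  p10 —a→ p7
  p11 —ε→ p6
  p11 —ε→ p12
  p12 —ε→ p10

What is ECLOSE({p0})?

{p0, p1, p2, p6, p7, p9, p10, p11, p12}

Start with {p0}.
From p0 via ε: add p1.
From p1 via ε: add p6.
From p6 via ε: add p2.
From p2 via ε: add p11.
From p11 via ε: add p12.
From p12 via ε: add p10.
From p10 via ε: add p7, p9.
No new states can be added; the closed set is {p0, p1, p2, p6, p7, p9, p10, p11, p12}.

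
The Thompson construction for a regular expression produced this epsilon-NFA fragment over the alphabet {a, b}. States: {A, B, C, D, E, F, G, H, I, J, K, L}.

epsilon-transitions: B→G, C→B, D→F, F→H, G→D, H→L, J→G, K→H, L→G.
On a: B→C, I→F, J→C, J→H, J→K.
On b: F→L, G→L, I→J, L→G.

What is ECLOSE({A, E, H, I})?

Start with {A, E, H, I}.
From H via epsilon: add L.
From L via epsilon: add G.
From G via epsilon: add D.
From D via epsilon: add F.
No new states can be added; the closed set is {A, D, E, F, G, H, I, L}.

{A, D, E, F, G, H, I, L}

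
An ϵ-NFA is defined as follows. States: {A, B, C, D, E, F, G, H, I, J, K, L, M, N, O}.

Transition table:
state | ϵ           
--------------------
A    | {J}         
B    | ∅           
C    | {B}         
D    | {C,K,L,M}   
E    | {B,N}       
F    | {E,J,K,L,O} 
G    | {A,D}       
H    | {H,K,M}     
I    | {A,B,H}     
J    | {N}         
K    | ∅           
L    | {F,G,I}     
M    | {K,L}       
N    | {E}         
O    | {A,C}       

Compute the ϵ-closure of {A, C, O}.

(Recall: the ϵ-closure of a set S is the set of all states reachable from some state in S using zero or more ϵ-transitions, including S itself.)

{A, B, C, E, J, N, O}

Start with {A, C, O}.
From A via ϵ: add J.
From C via ϵ: add B.
From J via ϵ: add N.
From N via ϵ: add E.
No new states can be added; the closed set is {A, B, C, E, J, N, O}.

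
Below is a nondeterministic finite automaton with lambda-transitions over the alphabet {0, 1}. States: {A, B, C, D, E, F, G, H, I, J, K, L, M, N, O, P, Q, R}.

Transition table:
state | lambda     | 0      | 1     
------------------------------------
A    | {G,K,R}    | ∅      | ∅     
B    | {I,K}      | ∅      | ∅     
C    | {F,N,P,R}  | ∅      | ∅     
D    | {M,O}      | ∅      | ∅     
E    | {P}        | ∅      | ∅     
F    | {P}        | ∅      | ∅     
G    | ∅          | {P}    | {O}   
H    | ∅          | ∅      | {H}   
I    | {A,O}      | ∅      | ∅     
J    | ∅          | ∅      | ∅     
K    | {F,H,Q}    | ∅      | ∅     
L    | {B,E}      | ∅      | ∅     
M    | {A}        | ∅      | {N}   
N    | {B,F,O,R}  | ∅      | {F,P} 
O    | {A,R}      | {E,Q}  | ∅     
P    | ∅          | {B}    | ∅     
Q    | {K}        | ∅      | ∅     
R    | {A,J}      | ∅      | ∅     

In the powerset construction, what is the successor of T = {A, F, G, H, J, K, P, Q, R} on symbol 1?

G on 1 → {O}.
H on 1 → {H}.
No 1-transition from A, F, J, K, P, Q, R.
Union after reading 1: {H, O}.
Now take the lambda-closure:
From O via lambda: add A, R.
From A via lambda: add G, K.
From R via lambda: add J.
From K via lambda: add F, Q.
From F via lambda: add P.
No new states can be added; the closed set is {A, F, G, H, J, K, O, P, Q, R}.

{A, F, G, H, J, K, O, P, Q, R}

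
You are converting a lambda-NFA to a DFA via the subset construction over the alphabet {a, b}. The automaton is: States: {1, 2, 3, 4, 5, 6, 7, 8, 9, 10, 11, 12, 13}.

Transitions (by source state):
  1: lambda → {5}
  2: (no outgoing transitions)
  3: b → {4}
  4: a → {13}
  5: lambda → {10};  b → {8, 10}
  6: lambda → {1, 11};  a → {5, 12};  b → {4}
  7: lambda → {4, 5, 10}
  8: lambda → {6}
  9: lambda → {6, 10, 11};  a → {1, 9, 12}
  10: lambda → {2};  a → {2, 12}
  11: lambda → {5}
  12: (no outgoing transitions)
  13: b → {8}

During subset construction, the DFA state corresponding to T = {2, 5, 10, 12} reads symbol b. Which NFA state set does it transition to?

{1, 2, 5, 6, 8, 10, 11}

5 on b → {8, 10}.
No b-transition from 2, 10, 12.
Union after reading b: {8, 10}.
Now take the lambda-closure:
From 8 via lambda: add 6.
From 10 via lambda: add 2.
From 6 via lambda: add 1, 11.
From 1 via lambda: add 5.
No new states can be added; the closed set is {1, 2, 5, 6, 8, 10, 11}.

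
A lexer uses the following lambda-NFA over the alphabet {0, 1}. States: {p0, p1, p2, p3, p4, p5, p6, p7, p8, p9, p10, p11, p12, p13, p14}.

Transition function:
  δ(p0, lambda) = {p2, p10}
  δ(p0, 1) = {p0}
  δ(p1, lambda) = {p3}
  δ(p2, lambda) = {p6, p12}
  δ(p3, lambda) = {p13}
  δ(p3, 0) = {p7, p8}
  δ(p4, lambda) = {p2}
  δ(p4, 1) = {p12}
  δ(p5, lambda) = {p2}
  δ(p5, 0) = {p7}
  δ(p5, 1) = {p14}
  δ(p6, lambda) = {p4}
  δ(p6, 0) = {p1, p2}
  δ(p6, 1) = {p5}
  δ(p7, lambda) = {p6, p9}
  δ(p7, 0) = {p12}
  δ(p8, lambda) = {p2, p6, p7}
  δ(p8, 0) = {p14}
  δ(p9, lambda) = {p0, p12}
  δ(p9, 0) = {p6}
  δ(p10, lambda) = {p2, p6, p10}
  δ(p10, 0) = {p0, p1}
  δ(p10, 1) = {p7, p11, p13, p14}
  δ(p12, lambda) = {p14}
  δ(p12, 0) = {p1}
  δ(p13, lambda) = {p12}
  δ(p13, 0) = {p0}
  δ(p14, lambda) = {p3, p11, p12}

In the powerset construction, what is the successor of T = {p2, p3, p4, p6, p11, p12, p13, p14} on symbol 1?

{p2, p3, p4, p5, p6, p11, p12, p13, p14}

p4 on 1 → {p12}.
p6 on 1 → {p5}.
No 1-transition from p2, p3, p11, p12, p13, p14.
Union after reading 1: {p5, p12}.
Now take the lambda-closure:
From p5 via lambda: add p2.
From p12 via lambda: add p14.
From p2 via lambda: add p6.
From p14 via lambda: add p3, p11.
From p3 via lambda: add p13.
From p6 via lambda: add p4.
No new states can be added; the closed set is {p2, p3, p4, p5, p6, p11, p12, p13, p14}.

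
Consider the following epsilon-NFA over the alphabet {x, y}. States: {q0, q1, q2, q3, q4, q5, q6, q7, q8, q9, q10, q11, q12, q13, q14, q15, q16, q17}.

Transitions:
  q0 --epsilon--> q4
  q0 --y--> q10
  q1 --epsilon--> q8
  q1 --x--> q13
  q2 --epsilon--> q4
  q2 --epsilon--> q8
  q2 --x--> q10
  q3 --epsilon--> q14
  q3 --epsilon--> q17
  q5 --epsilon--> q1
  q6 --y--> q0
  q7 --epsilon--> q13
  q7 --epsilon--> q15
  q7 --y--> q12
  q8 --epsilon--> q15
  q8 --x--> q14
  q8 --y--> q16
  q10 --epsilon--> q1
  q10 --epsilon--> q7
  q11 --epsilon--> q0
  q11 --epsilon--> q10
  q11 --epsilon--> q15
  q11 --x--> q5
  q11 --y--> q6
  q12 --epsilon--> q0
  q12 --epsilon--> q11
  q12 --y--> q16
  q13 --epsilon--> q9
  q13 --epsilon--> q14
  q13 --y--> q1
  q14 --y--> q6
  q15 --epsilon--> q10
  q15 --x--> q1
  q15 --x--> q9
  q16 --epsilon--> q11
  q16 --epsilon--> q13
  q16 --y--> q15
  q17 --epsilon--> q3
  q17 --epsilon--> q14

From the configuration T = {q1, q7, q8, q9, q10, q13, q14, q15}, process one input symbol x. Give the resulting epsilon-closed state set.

{q1, q7, q8, q9, q10, q13, q14, q15}

q1 on x → {q13}.
q8 on x → {q14}.
q15 on x → {q1, q9}.
No x-transition from q7, q9, q10, q13, q14.
Union after reading x: {q1, q9, q13, q14}.
Now take the epsilon-closure:
From q1 via epsilon: add q8.
From q8 via epsilon: add q15.
From q15 via epsilon: add q10.
From q10 via epsilon: add q7.
No new states can be added; the closed set is {q1, q7, q8, q9, q10, q13, q14, q15}.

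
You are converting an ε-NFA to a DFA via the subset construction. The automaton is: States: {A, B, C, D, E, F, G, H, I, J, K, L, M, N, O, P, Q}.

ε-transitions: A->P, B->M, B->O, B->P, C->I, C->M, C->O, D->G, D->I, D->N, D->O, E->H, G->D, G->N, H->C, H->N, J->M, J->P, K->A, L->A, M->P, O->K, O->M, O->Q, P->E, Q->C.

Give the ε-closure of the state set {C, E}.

{A, C, E, H, I, K, M, N, O, P, Q}

Start with {C, E}.
From C via ε: add I, M, O.
From E via ε: add H.
From H via ε: add N.
From M via ε: add P.
From O via ε: add K, Q.
From K via ε: add A.
No new states can be added; the closed set is {A, C, E, H, I, K, M, N, O, P, Q}.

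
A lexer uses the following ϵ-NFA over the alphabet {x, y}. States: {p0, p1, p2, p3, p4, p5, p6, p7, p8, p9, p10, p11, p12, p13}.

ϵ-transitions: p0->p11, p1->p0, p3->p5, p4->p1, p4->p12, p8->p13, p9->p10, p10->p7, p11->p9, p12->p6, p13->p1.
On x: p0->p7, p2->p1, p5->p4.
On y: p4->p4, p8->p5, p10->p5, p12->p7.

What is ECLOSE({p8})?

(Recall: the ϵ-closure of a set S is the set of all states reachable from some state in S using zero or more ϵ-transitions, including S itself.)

Start with {p8}.
From p8 via ϵ: add p13.
From p13 via ϵ: add p1.
From p1 via ϵ: add p0.
From p0 via ϵ: add p11.
From p11 via ϵ: add p9.
From p9 via ϵ: add p10.
From p10 via ϵ: add p7.
No new states can be added; the closed set is {p0, p1, p7, p8, p9, p10, p11, p13}.

{p0, p1, p7, p8, p9, p10, p11, p13}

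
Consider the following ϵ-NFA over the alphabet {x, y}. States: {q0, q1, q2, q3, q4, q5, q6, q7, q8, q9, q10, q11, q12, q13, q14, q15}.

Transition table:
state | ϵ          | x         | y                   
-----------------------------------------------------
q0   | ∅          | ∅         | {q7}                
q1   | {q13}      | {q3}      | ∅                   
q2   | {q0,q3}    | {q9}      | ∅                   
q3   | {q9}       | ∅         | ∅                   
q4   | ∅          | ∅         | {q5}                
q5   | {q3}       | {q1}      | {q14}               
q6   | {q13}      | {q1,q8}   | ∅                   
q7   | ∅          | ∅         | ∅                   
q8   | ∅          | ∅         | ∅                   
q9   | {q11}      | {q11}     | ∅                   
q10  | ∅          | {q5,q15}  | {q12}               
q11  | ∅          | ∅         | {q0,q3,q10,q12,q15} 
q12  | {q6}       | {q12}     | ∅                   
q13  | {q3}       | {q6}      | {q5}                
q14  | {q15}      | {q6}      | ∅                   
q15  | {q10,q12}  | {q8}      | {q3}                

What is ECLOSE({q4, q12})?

{q3, q4, q6, q9, q11, q12, q13}

Start with {q4, q12}.
From q12 via ϵ: add q6.
From q6 via ϵ: add q13.
From q13 via ϵ: add q3.
From q3 via ϵ: add q9.
From q9 via ϵ: add q11.
No new states can be added; the closed set is {q3, q4, q6, q9, q11, q12, q13}.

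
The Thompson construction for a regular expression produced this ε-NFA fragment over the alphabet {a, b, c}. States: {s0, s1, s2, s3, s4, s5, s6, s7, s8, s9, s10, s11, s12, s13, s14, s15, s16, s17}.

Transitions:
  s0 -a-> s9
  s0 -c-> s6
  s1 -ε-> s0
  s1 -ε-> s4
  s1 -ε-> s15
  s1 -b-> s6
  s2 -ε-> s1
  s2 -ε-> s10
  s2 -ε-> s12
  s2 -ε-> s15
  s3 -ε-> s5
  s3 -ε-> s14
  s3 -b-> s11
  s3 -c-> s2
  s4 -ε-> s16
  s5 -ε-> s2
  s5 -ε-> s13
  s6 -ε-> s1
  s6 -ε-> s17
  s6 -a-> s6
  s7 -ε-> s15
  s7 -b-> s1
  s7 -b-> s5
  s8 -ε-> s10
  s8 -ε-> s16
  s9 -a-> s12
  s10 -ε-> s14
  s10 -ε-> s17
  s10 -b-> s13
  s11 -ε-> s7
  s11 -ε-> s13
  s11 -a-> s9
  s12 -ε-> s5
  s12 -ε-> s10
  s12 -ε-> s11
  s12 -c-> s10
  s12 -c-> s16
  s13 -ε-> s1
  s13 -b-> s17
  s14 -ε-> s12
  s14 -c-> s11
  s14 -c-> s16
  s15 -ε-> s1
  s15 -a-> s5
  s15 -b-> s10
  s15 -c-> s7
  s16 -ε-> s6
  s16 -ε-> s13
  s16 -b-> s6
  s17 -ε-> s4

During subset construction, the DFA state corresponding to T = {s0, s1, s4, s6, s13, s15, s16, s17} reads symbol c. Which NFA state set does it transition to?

{s0, s1, s4, s6, s7, s13, s15, s16, s17}

s0 on c → {s6}.
s15 on c → {s7}.
No c-transition from s1, s4, s6, s13, s16, s17.
Union after reading c: {s6, s7}.
Now take the ε-closure:
From s6 via ε: add s1, s17.
From s7 via ε: add s15.
From s1 via ε: add s0, s4.
From s4 via ε: add s16.
From s16 via ε: add s13.
No new states can be added; the closed set is {s0, s1, s4, s6, s7, s13, s15, s16, s17}.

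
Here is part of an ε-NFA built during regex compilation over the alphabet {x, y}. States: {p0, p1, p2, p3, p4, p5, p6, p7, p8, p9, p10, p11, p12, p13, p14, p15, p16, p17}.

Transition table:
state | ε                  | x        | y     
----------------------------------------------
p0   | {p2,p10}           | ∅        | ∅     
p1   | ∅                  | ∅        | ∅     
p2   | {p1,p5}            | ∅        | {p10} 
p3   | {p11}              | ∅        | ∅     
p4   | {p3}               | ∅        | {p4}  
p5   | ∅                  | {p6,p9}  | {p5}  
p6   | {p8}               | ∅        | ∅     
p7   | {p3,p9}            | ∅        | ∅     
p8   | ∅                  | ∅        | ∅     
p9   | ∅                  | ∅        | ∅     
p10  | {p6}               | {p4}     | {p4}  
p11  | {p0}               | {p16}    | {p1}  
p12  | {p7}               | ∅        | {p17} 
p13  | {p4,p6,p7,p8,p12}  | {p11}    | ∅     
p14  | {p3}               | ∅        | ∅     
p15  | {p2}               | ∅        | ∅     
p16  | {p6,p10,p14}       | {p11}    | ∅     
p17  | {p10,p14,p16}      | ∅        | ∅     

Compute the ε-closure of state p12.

Start with {p12}.
From p12 via ε: add p7.
From p7 via ε: add p3, p9.
From p3 via ε: add p11.
From p11 via ε: add p0.
From p0 via ε: add p2, p10.
From p2 via ε: add p1, p5.
From p10 via ε: add p6.
From p6 via ε: add p8.
No new states can be added; the closed set is {p0, p1, p2, p3, p5, p6, p7, p8, p9, p10, p11, p12}.

{p0, p1, p2, p3, p5, p6, p7, p8, p9, p10, p11, p12}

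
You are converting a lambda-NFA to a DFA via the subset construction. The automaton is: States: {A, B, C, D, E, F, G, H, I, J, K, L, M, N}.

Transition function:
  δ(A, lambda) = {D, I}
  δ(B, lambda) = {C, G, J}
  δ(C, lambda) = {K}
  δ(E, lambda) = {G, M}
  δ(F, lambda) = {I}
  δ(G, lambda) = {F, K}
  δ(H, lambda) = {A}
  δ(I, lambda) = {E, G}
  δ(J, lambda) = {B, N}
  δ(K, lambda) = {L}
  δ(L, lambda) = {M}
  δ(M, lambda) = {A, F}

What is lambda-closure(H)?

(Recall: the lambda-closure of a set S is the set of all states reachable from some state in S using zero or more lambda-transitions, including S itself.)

{A, D, E, F, G, H, I, K, L, M}

Start with {H}.
From H via lambda: add A.
From A via lambda: add D, I.
From I via lambda: add E, G.
From E via lambda: add M.
From G via lambda: add F, K.
From K via lambda: add L.
No new states can be added; the closed set is {A, D, E, F, G, H, I, K, L, M}.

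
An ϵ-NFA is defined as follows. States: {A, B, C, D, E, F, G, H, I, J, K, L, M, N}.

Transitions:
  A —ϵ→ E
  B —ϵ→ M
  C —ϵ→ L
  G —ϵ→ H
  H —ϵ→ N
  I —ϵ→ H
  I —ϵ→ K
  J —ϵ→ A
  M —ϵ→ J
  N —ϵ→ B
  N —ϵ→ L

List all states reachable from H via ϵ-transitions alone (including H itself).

Start with {H}.
From H via ϵ: add N.
From N via ϵ: add B, L.
From B via ϵ: add M.
From M via ϵ: add J.
From J via ϵ: add A.
From A via ϵ: add E.
No new states can be added; the closed set is {A, B, E, H, J, L, M, N}.

{A, B, E, H, J, L, M, N}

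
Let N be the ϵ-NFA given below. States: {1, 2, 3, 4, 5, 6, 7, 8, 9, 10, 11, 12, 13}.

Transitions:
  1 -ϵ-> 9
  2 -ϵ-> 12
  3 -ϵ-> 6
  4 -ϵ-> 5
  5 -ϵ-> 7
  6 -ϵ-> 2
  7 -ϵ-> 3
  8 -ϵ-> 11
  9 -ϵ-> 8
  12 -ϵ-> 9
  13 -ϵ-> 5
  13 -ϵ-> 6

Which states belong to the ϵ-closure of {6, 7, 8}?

{2, 3, 6, 7, 8, 9, 11, 12}

Start with {6, 7, 8}.
From 6 via ϵ: add 2.
From 7 via ϵ: add 3.
From 8 via ϵ: add 11.
From 2 via ϵ: add 12.
From 12 via ϵ: add 9.
No new states can be added; the closed set is {2, 3, 6, 7, 8, 9, 11, 12}.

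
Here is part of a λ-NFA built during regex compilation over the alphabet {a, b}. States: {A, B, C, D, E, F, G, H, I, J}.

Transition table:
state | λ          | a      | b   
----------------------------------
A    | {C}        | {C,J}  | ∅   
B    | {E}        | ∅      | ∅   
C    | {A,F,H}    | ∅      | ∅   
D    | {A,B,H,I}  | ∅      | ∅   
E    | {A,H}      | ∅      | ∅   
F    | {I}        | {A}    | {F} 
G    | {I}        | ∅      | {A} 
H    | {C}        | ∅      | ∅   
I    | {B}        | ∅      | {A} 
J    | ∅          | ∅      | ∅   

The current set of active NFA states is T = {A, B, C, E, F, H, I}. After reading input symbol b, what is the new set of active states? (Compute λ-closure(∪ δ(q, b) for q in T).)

{A, B, C, E, F, H, I}

F on b → {F}.
I on b → {A}.
No b-transition from A, B, C, E, H.
Union after reading b: {A, F}.
Now take the λ-closure:
From A via λ: add C.
From F via λ: add I.
From C via λ: add H.
From I via λ: add B.
From B via λ: add E.
No new states can be added; the closed set is {A, B, C, E, F, H, I}.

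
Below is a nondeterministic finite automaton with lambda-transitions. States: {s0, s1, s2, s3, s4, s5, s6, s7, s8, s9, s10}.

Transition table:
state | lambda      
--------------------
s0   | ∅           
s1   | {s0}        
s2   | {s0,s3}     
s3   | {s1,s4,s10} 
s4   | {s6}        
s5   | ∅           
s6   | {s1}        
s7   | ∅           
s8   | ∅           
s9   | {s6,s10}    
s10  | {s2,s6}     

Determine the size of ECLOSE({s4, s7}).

Start with {s4, s7}.
From s4 via lambda: add s6.
From s6 via lambda: add s1.
From s1 via lambda: add s0.
lambda-closure = {s0, s1, s4, s6, s7}, which has 5 states.

5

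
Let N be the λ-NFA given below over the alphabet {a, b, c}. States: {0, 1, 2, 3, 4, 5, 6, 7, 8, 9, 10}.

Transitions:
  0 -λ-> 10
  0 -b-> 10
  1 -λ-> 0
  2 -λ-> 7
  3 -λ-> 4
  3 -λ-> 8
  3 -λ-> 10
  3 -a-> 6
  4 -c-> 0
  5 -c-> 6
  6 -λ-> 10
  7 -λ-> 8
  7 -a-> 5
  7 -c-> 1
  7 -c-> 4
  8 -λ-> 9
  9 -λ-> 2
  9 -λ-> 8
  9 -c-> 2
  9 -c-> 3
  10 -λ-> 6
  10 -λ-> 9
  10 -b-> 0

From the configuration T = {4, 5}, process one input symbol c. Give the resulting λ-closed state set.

4 on c → {0}.
5 on c → {6}.
Union after reading c: {0, 6}.
Now take the λ-closure:
From 0 via λ: add 10.
From 10 via λ: add 9.
From 9 via λ: add 2, 8.
From 2 via λ: add 7.
No new states can be added; the closed set is {0, 2, 6, 7, 8, 9, 10}.

{0, 2, 6, 7, 8, 9, 10}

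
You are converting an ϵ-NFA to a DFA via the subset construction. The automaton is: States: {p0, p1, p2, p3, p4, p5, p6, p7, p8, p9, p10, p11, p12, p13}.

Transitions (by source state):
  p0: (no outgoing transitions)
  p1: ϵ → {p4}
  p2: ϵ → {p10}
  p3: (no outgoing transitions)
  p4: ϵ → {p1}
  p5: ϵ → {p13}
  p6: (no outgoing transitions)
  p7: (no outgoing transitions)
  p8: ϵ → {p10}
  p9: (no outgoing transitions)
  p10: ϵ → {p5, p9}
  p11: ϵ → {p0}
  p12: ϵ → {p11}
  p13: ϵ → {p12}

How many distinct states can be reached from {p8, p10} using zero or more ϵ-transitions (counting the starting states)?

Start with {p8, p10}.
From p10 via ϵ: add p5, p9.
From p5 via ϵ: add p13.
From p13 via ϵ: add p12.
From p12 via ϵ: add p11.
From p11 via ϵ: add p0.
ϵ-closure = {p0, p5, p8, p9, p10, p11, p12, p13}, which has 8 states.

8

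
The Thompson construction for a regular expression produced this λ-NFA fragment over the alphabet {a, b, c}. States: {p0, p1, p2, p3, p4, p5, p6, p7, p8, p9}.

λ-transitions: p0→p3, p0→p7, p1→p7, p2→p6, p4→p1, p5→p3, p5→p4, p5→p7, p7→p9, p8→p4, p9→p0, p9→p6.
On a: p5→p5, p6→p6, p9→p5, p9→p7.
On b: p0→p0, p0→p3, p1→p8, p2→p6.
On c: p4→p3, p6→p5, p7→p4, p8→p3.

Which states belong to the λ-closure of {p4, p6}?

Start with {p4, p6}.
From p4 via λ: add p1.
From p1 via λ: add p7.
From p7 via λ: add p9.
From p9 via λ: add p0.
From p0 via λ: add p3.
No new states can be added; the closed set is {p0, p1, p3, p4, p6, p7, p9}.

{p0, p1, p3, p4, p6, p7, p9}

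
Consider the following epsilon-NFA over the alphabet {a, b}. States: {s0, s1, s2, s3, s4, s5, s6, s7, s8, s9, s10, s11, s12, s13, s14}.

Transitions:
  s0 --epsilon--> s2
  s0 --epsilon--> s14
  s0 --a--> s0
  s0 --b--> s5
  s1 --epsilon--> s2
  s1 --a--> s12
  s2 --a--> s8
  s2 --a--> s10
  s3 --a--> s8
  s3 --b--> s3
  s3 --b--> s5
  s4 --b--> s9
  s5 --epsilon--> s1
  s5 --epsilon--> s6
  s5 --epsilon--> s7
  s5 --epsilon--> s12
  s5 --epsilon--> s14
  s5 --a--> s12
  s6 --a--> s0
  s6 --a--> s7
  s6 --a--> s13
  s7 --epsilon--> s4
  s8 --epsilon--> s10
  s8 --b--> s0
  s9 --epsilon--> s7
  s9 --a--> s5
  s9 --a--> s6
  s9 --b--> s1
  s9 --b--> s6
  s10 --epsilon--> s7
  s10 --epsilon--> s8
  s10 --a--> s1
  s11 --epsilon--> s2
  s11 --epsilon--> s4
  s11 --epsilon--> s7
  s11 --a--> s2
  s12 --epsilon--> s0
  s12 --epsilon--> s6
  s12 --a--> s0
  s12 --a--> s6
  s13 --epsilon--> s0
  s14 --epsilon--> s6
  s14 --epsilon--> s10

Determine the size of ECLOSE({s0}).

Start with {s0}.
From s0 via epsilon: add s2, s14.
From s14 via epsilon: add s6, s10.
From s10 via epsilon: add s7, s8.
From s7 via epsilon: add s4.
epsilon-closure = {s0, s2, s4, s6, s7, s8, s10, s14}, which has 8 states.

8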